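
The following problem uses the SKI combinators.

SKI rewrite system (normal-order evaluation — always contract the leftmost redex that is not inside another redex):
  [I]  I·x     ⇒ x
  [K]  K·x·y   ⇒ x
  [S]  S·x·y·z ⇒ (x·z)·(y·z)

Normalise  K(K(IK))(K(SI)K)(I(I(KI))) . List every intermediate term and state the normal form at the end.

Answer: normal form = K  (in 3 steps)

Working:
  start: K(K(IK))(K(SI)K)(I(I(KI)))
  step 1: K(IK)(I(I(KI)))
  step 2: IK
  step 3: K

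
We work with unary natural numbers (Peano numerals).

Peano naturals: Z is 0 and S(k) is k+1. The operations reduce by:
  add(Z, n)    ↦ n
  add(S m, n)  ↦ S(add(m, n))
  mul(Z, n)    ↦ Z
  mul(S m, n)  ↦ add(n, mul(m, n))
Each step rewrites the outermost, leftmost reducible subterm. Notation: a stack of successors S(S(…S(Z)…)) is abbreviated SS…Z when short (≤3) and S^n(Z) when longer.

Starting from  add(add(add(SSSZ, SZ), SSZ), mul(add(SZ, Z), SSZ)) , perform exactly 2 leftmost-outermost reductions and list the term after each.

Answer: after 2 steps: add(S(add(add(SSZ, SZ), SSZ)), mul(add(SZ, Z), SSZ))

Reduction:
  start: add(add(add(SSSZ, SZ), SSZ), mul(add(SZ, Z), SSZ))
  step 1: add(add(S(add(SSZ, SZ)), SSZ), mul(add(SZ, Z), SSZ))
  step 2: add(S(add(add(SSZ, SZ), SSZ)), mul(add(SZ, Z), SSZ))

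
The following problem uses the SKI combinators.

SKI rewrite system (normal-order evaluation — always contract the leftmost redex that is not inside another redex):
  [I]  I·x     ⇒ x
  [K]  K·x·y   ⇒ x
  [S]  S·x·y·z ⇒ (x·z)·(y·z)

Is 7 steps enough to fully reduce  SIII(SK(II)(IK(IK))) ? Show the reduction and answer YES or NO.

Answer: NO — after 7 steps the term is IK(IK), not yet normal

Derivation:
  start: SIII(SK(II)(IK(IK)))
  →1  II(II)(SK(II)(IK(IK)))
  →2  I(II)(SK(II)(IK(IK)))
  →3  II(SK(II)(IK(IK)))
  →4  I(SK(II)(IK(IK)))
  →5  SK(II)(IK(IK))
  →6  K(IK(IK))(II(IK(IK)))
  →7  IK(IK)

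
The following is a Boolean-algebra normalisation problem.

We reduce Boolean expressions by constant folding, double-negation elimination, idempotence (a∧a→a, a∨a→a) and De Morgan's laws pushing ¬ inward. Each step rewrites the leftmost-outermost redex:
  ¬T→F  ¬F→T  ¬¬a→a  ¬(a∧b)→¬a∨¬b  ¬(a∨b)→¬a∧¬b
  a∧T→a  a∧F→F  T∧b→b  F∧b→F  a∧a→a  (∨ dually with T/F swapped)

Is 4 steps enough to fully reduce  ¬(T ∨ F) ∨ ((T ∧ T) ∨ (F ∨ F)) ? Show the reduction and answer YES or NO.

  start: ¬(T ∨ F) ∨ ((T ∧ T) ∨ (F ∨ F))
  [1] (¬T ∧ ¬F) ∨ ((T ∧ T) ∨ (F ∨ F))
  [2] (F ∧ ¬F) ∨ ((T ∧ T) ∨ (F ∨ F))
  [3] F ∨ ((T ∧ T) ∨ (F ∨ F))
  [4] (T ∧ T) ∨ (F ∨ F)

Answer: NO — after 4 steps the term is (T ∧ T) ∨ (F ∨ F), not yet normal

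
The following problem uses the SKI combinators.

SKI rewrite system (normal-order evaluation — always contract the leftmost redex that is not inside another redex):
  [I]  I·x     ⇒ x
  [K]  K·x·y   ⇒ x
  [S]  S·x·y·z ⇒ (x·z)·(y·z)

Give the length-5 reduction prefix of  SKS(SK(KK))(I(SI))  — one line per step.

  start: SKS(SK(KK))(I(SI))
  →1  K(SK(KK))(S(SK(KK)))(I(SI))
  →2  SK(KK)(I(SI))
  →3  K(I(SI))(KK(I(SI)))
  →4  I(SI)
  →5  SI

Answer: after 5 steps: SI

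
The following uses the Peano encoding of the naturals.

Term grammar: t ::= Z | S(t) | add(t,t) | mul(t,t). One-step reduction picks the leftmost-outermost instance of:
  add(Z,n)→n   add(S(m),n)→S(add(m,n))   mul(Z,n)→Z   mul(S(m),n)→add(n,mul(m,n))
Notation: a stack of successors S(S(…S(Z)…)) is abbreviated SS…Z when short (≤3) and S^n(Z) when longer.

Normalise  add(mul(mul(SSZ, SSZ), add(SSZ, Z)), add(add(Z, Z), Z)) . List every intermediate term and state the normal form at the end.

Answer: normal form = S^8(Z)  (in 49 steps)

Reduction:
  start: add(mul(mul(SSZ, SSZ), add(SSZ, Z)), add(add(Z, Z), Z))
  [1] add(mul(add(SSZ, mul(SZ, SSZ)), add(SSZ, Z)), add(add(Z, Z), Z))
  [2] add(mul(S(add(SZ, mul(SZ, SSZ))), add(SSZ, Z)), add(add(Z, Z), Z))
  [3] add(add(add(SSZ, Z), mul(add(SZ, mul(SZ, SSZ)), add(SSZ, Z))), add(add(Z, Z), Z))
  [4] add(add(S(add(SZ, Z)), mul(add(SZ, mul(SZ, SSZ)), add(SSZ, Z))), add(add(Z, Z), Z))
  [5] add(S(add(add(SZ, Z), mul(add(SZ, mul(SZ, SSZ)), add(SSZ, Z)))), add(add(Z, Z), Z))
  [6] S(add(add(add(SZ, Z), mul(add(SZ, mul(SZ, SSZ)), add(SSZ, Z))), add(add(Z, Z), Z)))
  [7] S(add(add(S(add(Z, Z)), mul(add(SZ, mul(SZ, SSZ)), add(SSZ, Z))), add(add(Z, Z), Z)))
  [8] S(add(S(add(add(Z, Z), mul(add(SZ, mul(SZ, SSZ)), add(SSZ, Z)))), add(add(Z, Z), Z)))
  [9] S(S(add(add(add(Z, Z), mul(add(SZ, mul(SZ, SSZ)), add(SSZ, Z))), add(add(Z, Z), Z))))
  [10] S(S(add(add(Z, mul(add(SZ, mul(SZ, SSZ)), add(SSZ, Z))), add(add(Z, Z), Z))))
  [11] S(S(add(mul(add(SZ, mul(SZ, SSZ)), add(SSZ, Z)), add(add(Z, Z), Z))))
  [12] S(S(add(mul(S(add(Z, mul(SZ, SSZ))), add(SSZ, Z)), add(add(Z, Z), Z))))
  [13] S(S(add(add(add(SSZ, Z), mul(add(Z, mul(SZ, SSZ)), add(SSZ, Z))), add(add(Z, Z), Z))))
  [14] S(S(add(add(S(add(SZ, Z)), mul(add(Z, mul(SZ, SSZ)), add(SSZ, Z))), add(add(Z, Z), Z))))
  [15] S(S(add(S(add(add(SZ, Z), mul(add(Z, mul(SZ, SSZ)), add(SSZ, Z)))), add(add(Z, Z), Z))))
  [16] S(S(S(add(add(add(SZ, Z), mul(add(Z, mul(SZ, SSZ)), add(SSZ, Z))), add(add(Z, Z), Z)))))
  [17] S(S(S(add(add(S(add(Z, Z)), mul(add(Z, mul(SZ, SSZ)), add(SSZ, Z))), add(add(Z, Z), Z)))))
  [18] S(S(S(add(S(add(add(Z, Z), mul(add(Z, mul(SZ, SSZ)), add(SSZ, Z)))), add(add(Z, Z), Z)))))
  [19] S(S(S(S(add(add(add(Z, Z), mul(add(Z, mul(SZ, SSZ)), add(SSZ, Z))), add(add(Z, Z), Z))))))
  [20] S(S(S(S(add(add(Z, mul(add(Z, mul(SZ, SSZ)), add(SSZ, Z))), add(add(Z, Z), Z))))))
  [21] S(S(S(S(add(mul(add(Z, mul(SZ, SSZ)), add(SSZ, Z)), add(add(Z, Z), Z))))))
  [22] S(S(S(S(add(mul(mul(SZ, SSZ), add(SSZ, Z)), add(add(Z, Z), Z))))))
  [23] S(S(S(S(add(mul(add(SSZ, mul(Z, SSZ)), add(SSZ, Z)), add(add(Z, Z), Z))))))
  [24] S(S(S(S(add(mul(S(add(SZ, mul(Z, SSZ))), add(SSZ, Z)), add(add(Z, Z), Z))))))
  [25] S(S(S(S(add(add(add(SSZ, Z), mul(add(SZ, mul(Z, SSZ)), add(SSZ, Z))), add(add(Z, Z), Z))))))
  [26] S(S(S(S(add(add(S(add(SZ, Z)), mul(add(SZ, mul(Z, SSZ)), add(SSZ, Z))), add(add(Z, Z), Z))))))
  [27] S(S(S(S(add(S(add(add(SZ, Z), mul(add(SZ, mul(Z, SSZ)), add(SSZ, Z)))), add(add(Z, Z), Z))))))
  [28] S(S(S(S(S(add(add(add(SZ, Z), mul(add(SZ, mul(Z, SSZ)), add(SSZ, Z))), add(add(Z, Z), Z)))))))
  [29] S(S(S(S(S(add(add(S(add(Z, Z)), mul(add(SZ, mul(Z, SSZ)), add(SSZ, Z))), add(add(Z, Z), Z)))))))
  [30] S(S(S(S(S(add(S(add(add(Z, Z), mul(add(SZ, mul(Z, SSZ)), add(SSZ, Z)))), add(add(Z, Z), Z)))))))
  [31] S(S(S(S(S(S(add(add(add(Z, Z), mul(add(SZ, mul(Z, SSZ)), add(SSZ, Z))), add(add(Z, Z), Z))))))))
  [32] S(S(S(S(S(S(add(add(Z, mul(add(SZ, mul(Z, SSZ)), add(SSZ, Z))), add(add(Z, Z), Z))))))))
  [33] S(S(S(S(S(S(add(mul(add(SZ, mul(Z, SSZ)), add(SSZ, Z)), add(add(Z, Z), Z))))))))
  [34] S(S(S(S(S(S(add(mul(S(add(Z, mul(Z, SSZ))), add(SSZ, Z)), add(add(Z, Z), Z))))))))
  [35] S(S(S(S(S(S(add(add(add(SSZ, Z), mul(add(Z, mul(Z, SSZ)), add(SSZ, Z))), add(add(Z, Z), Z))))))))
  [36] S(S(S(S(S(S(add(add(S(add(SZ, Z)), mul(add(Z, mul(Z, SSZ)), add(SSZ, Z))), add(add(Z, Z), Z))))))))
  [37] S(S(S(S(S(S(add(S(add(add(SZ, Z), mul(add(Z, mul(Z, SSZ)), add(SSZ, Z)))), add(add(Z, Z), Z))))))))
  [38] S(S(S(S(S(S(S(add(add(add(SZ, Z), mul(add(Z, mul(Z, SSZ)), add(SSZ, Z))), add(add(Z, Z), Z)))))))))
  [39] S(S(S(S(S(S(S(add(add(S(add(Z, Z)), mul(add(Z, mul(Z, SSZ)), add(SSZ, Z))), add(add(Z, Z), Z)))))))))
  [40] S(S(S(S(S(S(S(add(S(add(add(Z, Z), mul(add(Z, mul(Z, SSZ)), add(SSZ, Z)))), add(add(Z, Z), Z)))))))))
  [41] S(S(S(S(S(S(S(S(add(add(add(Z, Z), mul(add(Z, mul(Z, SSZ)), add(SSZ, Z))), add(add(Z, Z), Z))))))))))
  [42] S(S(S(S(S(S(S(S(add(add(Z, mul(add(Z, mul(Z, SSZ)), add(SSZ, Z))), add(add(Z, Z), Z))))))))))
  [43] S(S(S(S(S(S(S(S(add(mul(add(Z, mul(Z, SSZ)), add(SSZ, Z)), add(add(Z, Z), Z))))))))))
  [44] S(S(S(S(S(S(S(S(add(mul(mul(Z, SSZ), add(SSZ, Z)), add(add(Z, Z), Z))))))))))
  [45] S(S(S(S(S(S(S(S(add(mul(Z, add(SSZ, Z)), add(add(Z, Z), Z))))))))))
  [46] S(S(S(S(S(S(S(S(add(Z, add(add(Z, Z), Z))))))))))
  [47] S(S(S(S(S(S(S(S(add(add(Z, Z), Z)))))))))
  [48] S(S(S(S(S(S(S(S(add(Z, Z)))))))))
  [49] S^8(Z)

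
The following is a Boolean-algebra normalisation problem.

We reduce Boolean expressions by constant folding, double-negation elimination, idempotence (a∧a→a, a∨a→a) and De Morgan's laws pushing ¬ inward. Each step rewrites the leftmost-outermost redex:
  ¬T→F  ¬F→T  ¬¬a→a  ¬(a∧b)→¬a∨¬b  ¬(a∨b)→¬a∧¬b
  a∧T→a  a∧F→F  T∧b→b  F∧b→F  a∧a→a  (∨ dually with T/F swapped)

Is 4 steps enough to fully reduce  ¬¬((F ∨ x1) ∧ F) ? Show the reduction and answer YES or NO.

  start: ¬¬((F ∨ x1) ∧ F)
  →1  (F ∨ x1) ∧ F
  →2  F

Answer: YES — reaches normal form F in 2 ≤ 4 steps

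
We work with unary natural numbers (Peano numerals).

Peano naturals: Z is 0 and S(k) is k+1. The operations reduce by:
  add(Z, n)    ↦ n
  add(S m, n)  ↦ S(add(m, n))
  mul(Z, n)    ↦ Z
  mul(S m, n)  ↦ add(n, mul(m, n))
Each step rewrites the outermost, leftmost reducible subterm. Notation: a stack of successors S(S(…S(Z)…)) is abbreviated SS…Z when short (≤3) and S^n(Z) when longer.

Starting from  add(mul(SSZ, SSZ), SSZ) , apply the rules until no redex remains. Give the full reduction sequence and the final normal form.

Answer: normal form = S^6(Z)  (in 14 steps)

Derivation:
  start: add(mul(SSZ, SSZ), SSZ)
  [1] add(add(SSZ, mul(SZ, SSZ)), SSZ)
  [2] add(S(add(SZ, mul(SZ, SSZ))), SSZ)
  [3] S(add(add(SZ, mul(SZ, SSZ)), SSZ))
  [4] S(add(S(add(Z, mul(SZ, SSZ))), SSZ))
  [5] S(S(add(add(Z, mul(SZ, SSZ)), SSZ)))
  [6] S(S(add(mul(SZ, SSZ), SSZ)))
  [7] S(S(add(add(SSZ, mul(Z, SSZ)), SSZ)))
  [8] S(S(add(S(add(SZ, mul(Z, SSZ))), SSZ)))
  [9] S(S(S(add(add(SZ, mul(Z, SSZ)), SSZ))))
  [10] S(S(S(add(S(add(Z, mul(Z, SSZ))), SSZ))))
  [11] S(S(S(S(add(add(Z, mul(Z, SSZ)), SSZ)))))
  [12] S(S(S(S(add(mul(Z, SSZ), SSZ)))))
  [13] S(S(S(S(add(Z, SSZ)))))
  [14] S^6(Z)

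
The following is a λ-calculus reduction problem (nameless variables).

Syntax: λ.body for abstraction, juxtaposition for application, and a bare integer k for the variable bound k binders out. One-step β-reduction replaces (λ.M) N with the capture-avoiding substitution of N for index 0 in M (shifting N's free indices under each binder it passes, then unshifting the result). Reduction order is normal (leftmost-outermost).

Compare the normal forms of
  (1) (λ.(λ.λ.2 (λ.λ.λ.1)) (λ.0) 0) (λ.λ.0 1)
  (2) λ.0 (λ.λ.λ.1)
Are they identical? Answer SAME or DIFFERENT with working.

Term A:
  start: (λ.(λ.λ.2 (λ.λ.λ.1)) (λ.0) 0) (λ.λ.0 1)
  →1  (λ.λ.(λ.λ.0 1) (λ.λ.λ.1)) (λ.0) (λ.λ.0 1)
  →2  (λ.(λ.λ.0 1) (λ.λ.λ.1)) (λ.λ.0 1)
  →3  (λ.λ.0 1) (λ.λ.λ.1)
  →4  λ.0 (λ.λ.λ.1)

Term B:
  start: λ.0 (λ.λ.λ.1)

Answer: SAME — A ⇓ λ.0 (λ.λ.λ.1), B ⇓ λ.0 (λ.λ.λ.1)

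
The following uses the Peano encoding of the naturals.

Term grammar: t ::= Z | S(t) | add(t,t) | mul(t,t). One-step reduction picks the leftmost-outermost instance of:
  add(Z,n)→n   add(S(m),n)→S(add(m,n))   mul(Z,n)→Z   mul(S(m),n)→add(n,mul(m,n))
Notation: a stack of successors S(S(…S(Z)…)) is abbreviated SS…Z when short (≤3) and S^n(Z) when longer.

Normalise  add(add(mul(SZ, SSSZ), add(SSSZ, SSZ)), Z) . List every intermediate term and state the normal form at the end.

  start: add(add(mul(SZ, SSSZ), add(SSSZ, SSZ)), Z)
  step 1: add(add(add(SSSZ, mul(Z, SSSZ)), add(SSSZ, SSZ)), Z)
  step 2: add(add(S(add(SSZ, mul(Z, SSSZ))), add(SSSZ, SSZ)), Z)
  step 3: add(S(add(add(SSZ, mul(Z, SSSZ)), add(SSSZ, SSZ))), Z)
  step 4: S(add(add(add(SSZ, mul(Z, SSSZ)), add(SSSZ, SSZ)), Z))
  step 5: S(add(add(S(add(SZ, mul(Z, SSSZ))), add(SSSZ, SSZ)), Z))
  step 6: S(add(S(add(add(SZ, mul(Z, SSSZ)), add(SSSZ, SSZ))), Z))
  step 7: S(S(add(add(add(SZ, mul(Z, SSSZ)), add(SSSZ, SSZ)), Z)))
  step 8: S(S(add(add(S(add(Z, mul(Z, SSSZ))), add(SSSZ, SSZ)), Z)))
  step 9: S(S(add(S(add(add(Z, mul(Z, SSSZ)), add(SSSZ, SSZ))), Z)))
  step 10: S(S(S(add(add(add(Z, mul(Z, SSSZ)), add(SSSZ, SSZ)), Z))))
  step 11: S(S(S(add(add(mul(Z, SSSZ), add(SSSZ, SSZ)), Z))))
  step 12: S(S(S(add(add(Z, add(SSSZ, SSZ)), Z))))
  step 13: S(S(S(add(add(SSSZ, SSZ), Z))))
  step 14: S(S(S(add(S(add(SSZ, SSZ)), Z))))
  step 15: S(S(S(S(add(add(SSZ, SSZ), Z)))))
  step 16: S(S(S(S(add(S(add(SZ, SSZ)), Z)))))
  step 17: S(S(S(S(S(add(add(SZ, SSZ), Z))))))
  step 18: S(S(S(S(S(add(S(add(Z, SSZ)), Z))))))
  step 19: S(S(S(S(S(S(add(add(Z, SSZ), Z)))))))
  step 20: S(S(S(S(S(S(add(SSZ, Z)))))))
  step 21: S(S(S(S(S(S(S(add(SZ, Z))))))))
  step 22: S(S(S(S(S(S(S(S(add(Z, Z)))))))))
  step 23: S^8(Z)

Answer: normal form = S^8(Z)  (in 23 steps)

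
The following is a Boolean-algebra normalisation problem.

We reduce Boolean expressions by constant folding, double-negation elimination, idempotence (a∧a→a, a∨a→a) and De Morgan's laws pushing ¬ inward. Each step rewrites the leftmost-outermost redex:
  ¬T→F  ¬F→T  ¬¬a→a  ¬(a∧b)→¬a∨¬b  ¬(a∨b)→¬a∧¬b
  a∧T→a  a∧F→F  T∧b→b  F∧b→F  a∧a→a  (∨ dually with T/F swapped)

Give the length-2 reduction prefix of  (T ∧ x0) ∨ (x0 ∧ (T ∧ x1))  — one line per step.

Answer: after 2 steps: x0 ∨ (x0 ∧ x1)

Derivation:
  start: (T ∧ x0) ∨ (x0 ∧ (T ∧ x1))
  [1] x0 ∨ (x0 ∧ (T ∧ x1))
  [2] x0 ∨ (x0 ∧ x1)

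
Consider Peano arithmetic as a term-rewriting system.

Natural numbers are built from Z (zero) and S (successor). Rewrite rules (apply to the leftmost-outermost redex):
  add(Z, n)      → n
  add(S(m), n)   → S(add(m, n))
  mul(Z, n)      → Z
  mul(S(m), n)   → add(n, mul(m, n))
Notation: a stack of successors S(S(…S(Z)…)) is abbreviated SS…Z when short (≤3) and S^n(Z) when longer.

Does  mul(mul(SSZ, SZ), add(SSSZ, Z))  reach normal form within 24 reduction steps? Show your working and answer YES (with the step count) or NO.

  start: mul(mul(SSZ, SZ), add(SSSZ, Z))
  [1] mul(add(SZ, mul(SZ, SZ)), add(SSSZ, Z))
  [2] mul(S(add(Z, mul(SZ, SZ))), add(SSSZ, Z))
  [3] add(add(SSSZ, Z), mul(add(Z, mul(SZ, SZ)), add(SSSZ, Z)))
  [4] add(S(add(SSZ, Z)), mul(add(Z, mul(SZ, SZ)), add(SSSZ, Z)))
  [5] S(add(add(SSZ, Z), mul(add(Z, mul(SZ, SZ)), add(SSSZ, Z))))
  [6] S(add(S(add(SZ, Z)), mul(add(Z, mul(SZ, SZ)), add(SSSZ, Z))))
  [7] S(S(add(add(SZ, Z), mul(add(Z, mul(SZ, SZ)), add(SSSZ, Z)))))
  [8] S(S(add(S(add(Z, Z)), mul(add(Z, mul(SZ, SZ)), add(SSSZ, Z)))))
  [9] S(S(S(add(add(Z, Z), mul(add(Z, mul(SZ, SZ)), add(SSSZ, Z))))))
  [10] S(S(S(add(Z, mul(add(Z, mul(SZ, SZ)), add(SSSZ, Z))))))
  [11] S(S(S(mul(add(Z, mul(SZ, SZ)), add(SSSZ, Z)))))
  [12] S(S(S(mul(mul(SZ, SZ), add(SSSZ, Z)))))
  [13] S(S(S(mul(add(SZ, mul(Z, SZ)), add(SSSZ, Z)))))
  [14] S(S(S(mul(S(add(Z, mul(Z, SZ))), add(SSSZ, Z)))))
  [15] S(S(S(add(add(SSSZ, Z), mul(add(Z, mul(Z, SZ)), add(SSSZ, Z))))))
  [16] S(S(S(add(S(add(SSZ, Z)), mul(add(Z, mul(Z, SZ)), add(SSSZ, Z))))))
  [17] S(S(S(S(add(add(SSZ, Z), mul(add(Z, mul(Z, SZ)), add(SSSZ, Z)))))))
  [18] S(S(S(S(add(S(add(SZ, Z)), mul(add(Z, mul(Z, SZ)), add(SSSZ, Z)))))))
  [19] S(S(S(S(S(add(add(SZ, Z), mul(add(Z, mul(Z, SZ)), add(SSSZ, Z))))))))
  [20] S(S(S(S(S(add(S(add(Z, Z)), mul(add(Z, mul(Z, SZ)), add(SSSZ, Z))))))))
  [21] S(S(S(S(S(S(add(add(Z, Z), mul(add(Z, mul(Z, SZ)), add(SSSZ, Z)))))))))
  [22] S(S(S(S(S(S(add(Z, mul(add(Z, mul(Z, SZ)), add(SSSZ, Z)))))))))
  [23] S(S(S(S(S(S(mul(add(Z, mul(Z, SZ)), add(SSSZ, Z))))))))
  [24] S(S(S(S(S(S(mul(mul(Z, SZ), add(SSSZ, Z))))))))

Answer: NO — after 24 steps the term is S(S(S(S(S(S(mul(mul(Z, SZ), add(SSSZ, Z)))))))), not yet normal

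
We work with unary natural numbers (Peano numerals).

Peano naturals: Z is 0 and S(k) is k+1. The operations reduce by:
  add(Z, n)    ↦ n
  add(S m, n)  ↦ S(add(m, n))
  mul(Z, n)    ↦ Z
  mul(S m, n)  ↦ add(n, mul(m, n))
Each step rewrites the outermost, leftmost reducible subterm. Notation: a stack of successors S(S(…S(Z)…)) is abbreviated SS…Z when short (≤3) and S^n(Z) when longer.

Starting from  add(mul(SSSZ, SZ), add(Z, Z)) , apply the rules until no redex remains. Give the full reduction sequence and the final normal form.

  start: add(mul(SSSZ, SZ), add(Z, Z))
  [1] add(add(SZ, mul(SSZ, SZ)), add(Z, Z))
  [2] add(S(add(Z, mul(SSZ, SZ))), add(Z, Z))
  [3] S(add(add(Z, mul(SSZ, SZ)), add(Z, Z)))
  [4] S(add(mul(SSZ, SZ), add(Z, Z)))
  [5] S(add(add(SZ, mul(SZ, SZ)), add(Z, Z)))
  [6] S(add(S(add(Z, mul(SZ, SZ))), add(Z, Z)))
  [7] S(S(add(add(Z, mul(SZ, SZ)), add(Z, Z))))
  [8] S(S(add(mul(SZ, SZ), add(Z, Z))))
  [9] S(S(add(add(SZ, mul(Z, SZ)), add(Z, Z))))
  [10] S(S(add(S(add(Z, mul(Z, SZ))), add(Z, Z))))
  [11] S(S(S(add(add(Z, mul(Z, SZ)), add(Z, Z)))))
  [12] S(S(S(add(mul(Z, SZ), add(Z, Z)))))
  [13] S(S(S(add(Z, add(Z, Z)))))
  [14] S(S(S(add(Z, Z))))
  [15] SSSZ

Answer: normal form = SSSZ  (in 15 steps)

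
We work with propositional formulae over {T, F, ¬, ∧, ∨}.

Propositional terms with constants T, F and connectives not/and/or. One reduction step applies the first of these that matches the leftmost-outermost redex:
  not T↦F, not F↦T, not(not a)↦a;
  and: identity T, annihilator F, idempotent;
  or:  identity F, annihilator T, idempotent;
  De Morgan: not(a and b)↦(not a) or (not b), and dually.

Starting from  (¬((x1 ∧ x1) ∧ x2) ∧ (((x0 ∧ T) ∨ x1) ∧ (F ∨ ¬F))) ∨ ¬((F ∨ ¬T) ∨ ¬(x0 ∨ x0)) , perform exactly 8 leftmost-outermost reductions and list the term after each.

Answer: after 8 steps: ((¬x1 ∨ ¬x2) ∧ (x0 ∨ x1)) ∨ (¬(F ∨ ¬T) ∧ ¬¬(x0 ∨ x0))

Derivation:
  start: (¬((x1 ∧ x1) ∧ x2) ∧ (((x0 ∧ T) ∨ x1) ∧ (F ∨ ¬F))) ∨ ¬((F ∨ ¬T) ∨ ¬(x0 ∨ x0))
  step 1: ((¬(x1 ∧ x1) ∨ ¬x2) ∧ (((x0 ∧ T) ∨ x1) ∧ (F ∨ ¬F))) ∨ ¬((F ∨ ¬T) ∨ ¬(x0 ∨ x0))
  step 2: (((¬x1 ∨ ¬x1) ∨ ¬x2) ∧ (((x0 ∧ T) ∨ x1) ∧ (F ∨ ¬F))) ∨ ¬((F ∨ ¬T) ∨ ¬(x0 ∨ x0))
  step 3: ((¬x1 ∨ ¬x2) ∧ (((x0 ∧ T) ∨ x1) ∧ (F ∨ ¬F))) ∨ ¬((F ∨ ¬T) ∨ ¬(x0 ∨ x0))
  step 4: ((¬x1 ∨ ¬x2) ∧ ((x0 ∨ x1) ∧ (F ∨ ¬F))) ∨ ¬((F ∨ ¬T) ∨ ¬(x0 ∨ x0))
  step 5: ((¬x1 ∨ ¬x2) ∧ ((x0 ∨ x1) ∧ ¬F)) ∨ ¬((F ∨ ¬T) ∨ ¬(x0 ∨ x0))
  step 6: ((¬x1 ∨ ¬x2) ∧ ((x0 ∨ x1) ∧ T)) ∨ ¬((F ∨ ¬T) ∨ ¬(x0 ∨ x0))
  step 7: ((¬x1 ∨ ¬x2) ∧ (x0 ∨ x1)) ∨ ¬((F ∨ ¬T) ∨ ¬(x0 ∨ x0))
  step 8: ((¬x1 ∨ ¬x2) ∧ (x0 ∨ x1)) ∨ (¬(F ∨ ¬T) ∧ ¬¬(x0 ∨ x0))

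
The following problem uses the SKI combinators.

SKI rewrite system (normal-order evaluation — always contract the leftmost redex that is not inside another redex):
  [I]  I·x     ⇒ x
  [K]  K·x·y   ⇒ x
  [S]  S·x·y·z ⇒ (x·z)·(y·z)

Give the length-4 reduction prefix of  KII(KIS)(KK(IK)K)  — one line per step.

  start: KII(KIS)(KK(IK)K)
  →1  I(KIS)(KK(IK)K)
  →2  KIS(KK(IK)K)
  →3  I(KK(IK)K)
  →4  KK(IK)K

Answer: after 4 steps: KK(IK)K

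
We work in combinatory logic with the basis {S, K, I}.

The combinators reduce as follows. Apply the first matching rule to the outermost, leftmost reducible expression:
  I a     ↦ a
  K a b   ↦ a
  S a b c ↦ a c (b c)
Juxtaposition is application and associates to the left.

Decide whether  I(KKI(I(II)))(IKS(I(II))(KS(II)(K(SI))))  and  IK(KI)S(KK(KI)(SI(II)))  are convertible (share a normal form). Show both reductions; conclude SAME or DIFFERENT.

Term A:
  start: I(KKI(I(II)))(IKS(I(II))(KS(II)(K(SI))))
  →1  KKI(I(II))(IKS(I(II))(KS(II)(K(SI))))
  →2  K(I(II))(IKS(I(II))(KS(II)(K(SI))))
  →3  I(II)
  →4  II
  →5  I

Term B:
  start: IK(KI)S(KK(KI)(SI(II)))
  →1  K(KI)S(KK(KI)(SI(II)))
  →2  KI(KK(KI)(SI(II)))
  →3  I

Answer: SAME — A ⇓ I, B ⇓ I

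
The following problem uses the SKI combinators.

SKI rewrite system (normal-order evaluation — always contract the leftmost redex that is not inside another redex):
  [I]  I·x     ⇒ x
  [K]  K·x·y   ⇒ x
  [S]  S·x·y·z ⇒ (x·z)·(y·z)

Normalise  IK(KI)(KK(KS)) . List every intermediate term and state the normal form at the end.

  start: IK(KI)(KK(KS))
  →1  K(KI)(KK(KS))
  →2  KI

Answer: normal form = KI  (in 2 steps)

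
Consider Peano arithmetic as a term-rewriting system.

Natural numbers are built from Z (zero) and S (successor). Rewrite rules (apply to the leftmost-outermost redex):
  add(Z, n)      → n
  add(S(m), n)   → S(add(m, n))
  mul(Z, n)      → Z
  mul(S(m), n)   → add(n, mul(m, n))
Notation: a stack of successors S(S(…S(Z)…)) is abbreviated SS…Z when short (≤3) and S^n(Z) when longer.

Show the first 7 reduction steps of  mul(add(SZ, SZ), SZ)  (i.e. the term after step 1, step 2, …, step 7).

Answer: after 7 steps: S(S(add(Z, mul(Z, SZ))))

Reduction:
  start: mul(add(SZ, SZ), SZ)
  →1  mul(S(add(Z, SZ)), SZ)
  →2  add(SZ, mul(add(Z, SZ), SZ))
  →3  S(add(Z, mul(add(Z, SZ), SZ)))
  →4  S(mul(add(Z, SZ), SZ))
  →5  S(mul(SZ, SZ))
  →6  S(add(SZ, mul(Z, SZ)))
  →7  S(S(add(Z, mul(Z, SZ))))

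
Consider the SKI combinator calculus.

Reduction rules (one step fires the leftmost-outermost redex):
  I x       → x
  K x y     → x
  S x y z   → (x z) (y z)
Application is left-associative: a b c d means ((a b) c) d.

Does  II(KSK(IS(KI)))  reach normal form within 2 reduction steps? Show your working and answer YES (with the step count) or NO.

Answer: NO — after 2 steps the term is KSK(IS(KI)), not yet normal

Derivation:
  start: II(KSK(IS(KI)))
  step 1: I(KSK(IS(KI)))
  step 2: KSK(IS(KI))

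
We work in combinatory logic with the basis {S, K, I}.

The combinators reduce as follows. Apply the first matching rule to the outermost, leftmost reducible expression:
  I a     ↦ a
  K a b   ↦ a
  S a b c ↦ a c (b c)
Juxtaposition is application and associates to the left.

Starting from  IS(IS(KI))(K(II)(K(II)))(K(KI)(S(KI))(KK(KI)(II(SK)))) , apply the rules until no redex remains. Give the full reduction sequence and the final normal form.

Answer: normal form = I  (in 14 steps)

Working:
  start: IS(IS(KI))(K(II)(K(II)))(K(KI)(S(KI))(KK(KI)(II(SK))))
  →1  S(IS(KI))(K(II)(K(II)))(K(KI)(S(KI))(KK(KI)(II(SK))))
  →2  IS(KI)(K(KI)(S(KI))(KK(KI)(II(SK))))(K(II)(K(II))(K(KI)(S(KI))(KK(KI)(II(SK)))))
  →3  S(KI)(K(KI)(S(KI))(KK(KI)(II(SK))))(K(II)(K(II))(K(KI)(S(KI))(KK(KI)(II(SK)))))
  →4  KI(K(II)(K(II))(K(KI)(S(KI))(KK(KI)(II(SK)))))(K(KI)(S(KI))(KK(KI)(II(SK)))(K(II)(K(II))(K(KI)(S(KI))(KK(KI)(II(SK))))))
  →5  I(K(KI)(S(KI))(KK(KI)(II(SK)))(K(II)(K(II))(K(KI)(S(KI))(KK(KI)(II(SK))))))
  →6  K(KI)(S(KI))(KK(KI)(II(SK)))(K(II)(K(II))(K(KI)(S(KI))(KK(KI)(II(SK)))))
  →7  KI(KK(KI)(II(SK)))(K(II)(K(II))(K(KI)(S(KI))(KK(KI)(II(SK)))))
  →8  I(K(II)(K(II))(K(KI)(S(KI))(KK(KI)(II(SK)))))
  →9  K(II)(K(II))(K(KI)(S(KI))(KK(KI)(II(SK))))
  →10  II(K(KI)(S(KI))(KK(KI)(II(SK))))
  →11  I(K(KI)(S(KI))(KK(KI)(II(SK))))
  →12  K(KI)(S(KI))(KK(KI)(II(SK)))
  →13  KI(KK(KI)(II(SK)))
  →14  I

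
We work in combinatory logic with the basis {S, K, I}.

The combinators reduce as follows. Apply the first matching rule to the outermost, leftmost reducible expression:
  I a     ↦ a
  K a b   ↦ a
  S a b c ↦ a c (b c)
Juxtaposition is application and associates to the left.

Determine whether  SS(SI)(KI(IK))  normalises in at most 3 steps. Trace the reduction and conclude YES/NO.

Answer: YES — reaches normal form SI(SII) in 3 ≤ 3 steps

Reduction:
  start: SS(SI)(KI(IK))
  [1] S(KI(IK))(SI(KI(IK)))
  [2] SI(SI(KI(IK)))
  [3] SI(SII)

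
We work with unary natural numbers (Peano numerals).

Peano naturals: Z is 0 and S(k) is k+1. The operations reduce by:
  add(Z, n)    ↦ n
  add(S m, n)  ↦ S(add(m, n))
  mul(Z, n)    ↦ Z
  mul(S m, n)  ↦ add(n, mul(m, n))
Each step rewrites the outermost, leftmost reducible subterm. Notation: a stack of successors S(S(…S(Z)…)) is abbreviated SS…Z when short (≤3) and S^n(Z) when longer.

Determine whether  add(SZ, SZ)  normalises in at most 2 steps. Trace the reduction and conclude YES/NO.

Answer: YES — reaches normal form SSZ in 2 ≤ 2 steps

Working:
  start: add(SZ, SZ)
  step 1: S(add(Z, SZ))
  step 2: SSZ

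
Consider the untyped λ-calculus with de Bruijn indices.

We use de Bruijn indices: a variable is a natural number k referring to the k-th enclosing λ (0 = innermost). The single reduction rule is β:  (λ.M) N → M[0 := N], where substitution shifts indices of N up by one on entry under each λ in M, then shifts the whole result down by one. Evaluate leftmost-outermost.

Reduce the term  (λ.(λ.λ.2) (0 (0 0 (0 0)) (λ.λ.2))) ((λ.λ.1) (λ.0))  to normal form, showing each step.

Answer: normal form = λ.λ.λ.0  (in 3 steps)

Derivation:
  start: (λ.(λ.λ.2) (0 (0 0 (0 0)) (λ.λ.2))) ((λ.λ.1) (λ.0))
  [1] (λ.λ.(λ.λ.1) (λ.0)) ((λ.λ.1) (λ.0) ((λ.λ.1) (λ.0) ((λ.λ.1) (λ.0)) ((λ.λ.1) (λ.0) ((λ.λ.1) (λ.0)))) (λ.λ.(λ.λ.1) (λ.0)))
  [2] λ.(λ.λ.1) (λ.0)
  [3] λ.λ.λ.0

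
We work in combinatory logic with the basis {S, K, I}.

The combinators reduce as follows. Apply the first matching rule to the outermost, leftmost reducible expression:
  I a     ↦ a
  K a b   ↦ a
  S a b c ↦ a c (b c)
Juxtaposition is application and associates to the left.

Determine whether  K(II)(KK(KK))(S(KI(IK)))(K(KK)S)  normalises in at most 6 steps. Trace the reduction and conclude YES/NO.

Answer: YES — reaches normal form SI(KK) in 5 ≤ 6 steps

Derivation:
  start: K(II)(KK(KK))(S(KI(IK)))(K(KK)S)
  step 1: II(S(KI(IK)))(K(KK)S)
  step 2: I(S(KI(IK)))(K(KK)S)
  step 3: S(KI(IK))(K(KK)S)
  step 4: SI(K(KK)S)
  step 5: SI(KK)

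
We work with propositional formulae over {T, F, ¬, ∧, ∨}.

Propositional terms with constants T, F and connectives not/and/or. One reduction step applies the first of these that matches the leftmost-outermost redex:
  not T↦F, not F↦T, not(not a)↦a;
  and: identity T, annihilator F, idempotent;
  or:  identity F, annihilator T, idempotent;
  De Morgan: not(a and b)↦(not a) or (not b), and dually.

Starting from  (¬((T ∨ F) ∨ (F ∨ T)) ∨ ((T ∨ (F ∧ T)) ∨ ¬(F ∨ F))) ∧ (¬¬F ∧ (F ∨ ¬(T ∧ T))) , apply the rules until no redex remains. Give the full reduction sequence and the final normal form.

  start: (¬((T ∨ F) ∨ (F ∨ T)) ∨ ((T ∨ (F ∧ T)) ∨ ¬(F ∨ F))) ∧ (¬¬F ∧ (F ∨ ¬(T ∧ T)))
  step 1: ((¬(T ∨ F) ∧ ¬(F ∨ T)) ∨ ((T ∨ (F ∧ T)) ∨ ¬(F ∨ F))) ∧ (¬¬F ∧ (F ∨ ¬(T ∧ T)))
  step 2: (((¬T ∧ ¬F) ∧ ¬(F ∨ T)) ∨ ((T ∨ (F ∧ T)) ∨ ¬(F ∨ F))) ∧ (¬¬F ∧ (F ∨ ¬(T ∧ T)))
  step 3: (((F ∧ ¬F) ∧ ¬(F ∨ T)) ∨ ((T ∨ (F ∧ T)) ∨ ¬(F ∨ F))) ∧ (¬¬F ∧ (F ∨ ¬(T ∧ T)))
  step 4: ((F ∧ ¬(F ∨ T)) ∨ ((T ∨ (F ∧ T)) ∨ ¬(F ∨ F))) ∧ (¬¬F ∧ (F ∨ ¬(T ∧ T)))
  step 5: (F ∨ ((T ∨ (F ∧ T)) ∨ ¬(F ∨ F))) ∧ (¬¬F ∧ (F ∨ ¬(T ∧ T)))
  step 6: ((T ∨ (F ∧ T)) ∨ ¬(F ∨ F)) ∧ (¬¬F ∧ (F ∨ ¬(T ∧ T)))
  step 7: (T ∨ ¬(F ∨ F)) ∧ (¬¬F ∧ (F ∨ ¬(T ∧ T)))
  step 8: T ∧ (¬¬F ∧ (F ∨ ¬(T ∧ T)))
  step 9: ¬¬F ∧ (F ∨ ¬(T ∧ T))
  step 10: F ∧ (F ∨ ¬(T ∧ T))
  step 11: F

Answer: normal form = F  (in 11 steps)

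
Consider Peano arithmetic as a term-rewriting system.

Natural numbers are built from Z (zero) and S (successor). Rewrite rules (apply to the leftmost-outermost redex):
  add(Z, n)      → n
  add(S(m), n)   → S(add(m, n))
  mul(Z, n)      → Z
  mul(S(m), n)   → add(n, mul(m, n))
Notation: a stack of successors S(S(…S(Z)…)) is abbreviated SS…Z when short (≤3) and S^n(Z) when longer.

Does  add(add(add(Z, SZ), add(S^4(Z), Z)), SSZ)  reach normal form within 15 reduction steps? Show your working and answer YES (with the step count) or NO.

Answer: YES — reaches normal form S^7(Z) in 14 ≤ 15 steps

Working:
  start: add(add(add(Z, SZ), add(S^4(Z), Z)), SSZ)
  [1] add(add(SZ, add(S^4(Z), Z)), SSZ)
  [2] add(S(add(Z, add(S^4(Z), Z))), SSZ)
  [3] S(add(add(Z, add(S^4(Z), Z)), SSZ))
  [4] S(add(add(S^4(Z), Z), SSZ))
  [5] S(add(S(add(SSSZ, Z)), SSZ))
  [6] S(S(add(add(SSSZ, Z), SSZ)))
  [7] S(S(add(S(add(SSZ, Z)), SSZ)))
  [8] S(S(S(add(add(SSZ, Z), SSZ))))
  [9] S(S(S(add(S(add(SZ, Z)), SSZ))))
  [10] S(S(S(S(add(add(SZ, Z), SSZ)))))
  [11] S(S(S(S(add(S(add(Z, Z)), SSZ)))))
  [12] S(S(S(S(S(add(add(Z, Z), SSZ))))))
  [13] S(S(S(S(S(add(Z, SSZ))))))
  [14] S^7(Z)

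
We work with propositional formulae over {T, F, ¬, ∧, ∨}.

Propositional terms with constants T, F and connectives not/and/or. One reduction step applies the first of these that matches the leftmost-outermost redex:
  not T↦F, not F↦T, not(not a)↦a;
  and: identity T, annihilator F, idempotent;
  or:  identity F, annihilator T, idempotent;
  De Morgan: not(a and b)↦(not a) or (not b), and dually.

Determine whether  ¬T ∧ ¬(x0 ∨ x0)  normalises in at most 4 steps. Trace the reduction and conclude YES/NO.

  start: ¬T ∧ ¬(x0 ∨ x0)
  →1  F ∧ ¬(x0 ∨ x0)
  →2  F

Answer: YES — reaches normal form F in 2 ≤ 4 steps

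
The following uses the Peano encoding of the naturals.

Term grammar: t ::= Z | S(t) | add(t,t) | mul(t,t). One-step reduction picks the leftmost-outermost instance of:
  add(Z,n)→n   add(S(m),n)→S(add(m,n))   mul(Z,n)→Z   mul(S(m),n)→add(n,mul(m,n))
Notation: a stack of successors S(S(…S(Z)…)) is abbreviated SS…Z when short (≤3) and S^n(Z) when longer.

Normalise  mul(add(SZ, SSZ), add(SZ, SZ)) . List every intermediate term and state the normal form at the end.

Answer: normal form = S^6(Z)  (in 21 steps)

Working:
  start: mul(add(SZ, SSZ), add(SZ, SZ))
  step 1: mul(S(add(Z, SSZ)), add(SZ, SZ))
  step 2: add(add(SZ, SZ), mul(add(Z, SSZ), add(SZ, SZ)))
  step 3: add(S(add(Z, SZ)), mul(add(Z, SSZ), add(SZ, SZ)))
  step 4: S(add(add(Z, SZ), mul(add(Z, SSZ), add(SZ, SZ))))
  step 5: S(add(SZ, mul(add(Z, SSZ), add(SZ, SZ))))
  step 6: S(S(add(Z, mul(add(Z, SSZ), add(SZ, SZ)))))
  step 7: S(S(mul(add(Z, SSZ), add(SZ, SZ))))
  step 8: S(S(mul(SSZ, add(SZ, SZ))))
  step 9: S(S(add(add(SZ, SZ), mul(SZ, add(SZ, SZ)))))
  step 10: S(S(add(S(add(Z, SZ)), mul(SZ, add(SZ, SZ)))))
  step 11: S(S(S(add(add(Z, SZ), mul(SZ, add(SZ, SZ))))))
  step 12: S(S(S(add(SZ, mul(SZ, add(SZ, SZ))))))
  step 13: S(S(S(S(add(Z, mul(SZ, add(SZ, SZ)))))))
  step 14: S(S(S(S(mul(SZ, add(SZ, SZ))))))
  step 15: S(S(S(S(add(add(SZ, SZ), mul(Z, add(SZ, SZ)))))))
  step 16: S(S(S(S(add(S(add(Z, SZ)), mul(Z, add(SZ, SZ)))))))
  step 17: S(S(S(S(S(add(add(Z, SZ), mul(Z, add(SZ, SZ))))))))
  step 18: S(S(S(S(S(add(SZ, mul(Z, add(SZ, SZ))))))))
  step 19: S(S(S(S(S(S(add(Z, mul(Z, add(SZ, SZ)))))))))
  step 20: S(S(S(S(S(S(mul(Z, add(SZ, SZ))))))))
  step 21: S^6(Z)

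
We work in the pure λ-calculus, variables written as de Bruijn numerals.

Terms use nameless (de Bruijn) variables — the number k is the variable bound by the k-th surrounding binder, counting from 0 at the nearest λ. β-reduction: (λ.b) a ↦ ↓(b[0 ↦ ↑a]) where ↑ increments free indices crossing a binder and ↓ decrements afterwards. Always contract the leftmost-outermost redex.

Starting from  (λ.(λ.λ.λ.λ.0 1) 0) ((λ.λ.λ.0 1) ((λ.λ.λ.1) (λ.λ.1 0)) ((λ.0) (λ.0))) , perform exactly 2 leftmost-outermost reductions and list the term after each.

Answer: after 2 steps: λ.λ.λ.0 1

Derivation:
  start: (λ.(λ.λ.λ.λ.0 1) 0) ((λ.λ.λ.0 1) ((λ.λ.λ.1) (λ.λ.1 0)) ((λ.0) (λ.0)))
  →1  (λ.λ.λ.λ.0 1) ((λ.λ.λ.0 1) ((λ.λ.λ.1) (λ.λ.1 0)) ((λ.0) (λ.0)))
  →2  λ.λ.λ.0 1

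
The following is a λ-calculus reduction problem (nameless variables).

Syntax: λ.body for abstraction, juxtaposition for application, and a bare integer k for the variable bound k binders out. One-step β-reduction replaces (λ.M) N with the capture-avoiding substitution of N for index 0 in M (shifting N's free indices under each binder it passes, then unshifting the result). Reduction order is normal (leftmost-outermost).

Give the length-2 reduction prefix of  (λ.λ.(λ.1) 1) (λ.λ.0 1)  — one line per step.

Answer: after 2 steps: λ.0

Derivation:
  start: (λ.λ.(λ.1) 1) (λ.λ.0 1)
  →1  λ.(λ.1) (λ.λ.0 1)
  →2  λ.0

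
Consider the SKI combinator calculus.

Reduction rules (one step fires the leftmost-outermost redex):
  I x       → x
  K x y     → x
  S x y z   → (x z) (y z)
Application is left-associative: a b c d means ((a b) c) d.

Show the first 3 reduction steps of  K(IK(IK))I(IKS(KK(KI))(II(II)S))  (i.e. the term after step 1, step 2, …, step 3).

Answer: after 3 steps: IK

Working:
  start: K(IK(IK))I(IKS(KK(KI))(II(II)S))
  step 1: IK(IK)(IKS(KK(KI))(II(II)S))
  step 2: K(IK)(IKS(KK(KI))(II(II)S))
  step 3: IK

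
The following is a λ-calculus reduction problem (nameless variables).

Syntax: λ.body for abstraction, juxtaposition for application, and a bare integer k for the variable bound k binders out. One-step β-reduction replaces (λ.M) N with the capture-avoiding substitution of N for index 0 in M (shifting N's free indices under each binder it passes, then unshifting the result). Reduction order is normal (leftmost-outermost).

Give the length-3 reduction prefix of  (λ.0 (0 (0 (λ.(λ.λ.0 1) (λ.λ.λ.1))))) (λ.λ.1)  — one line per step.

  start: (λ.0 (0 (0 (λ.(λ.λ.0 1) (λ.λ.λ.1))))) (λ.λ.1)
  [1] (λ.λ.1) ((λ.λ.1) ((λ.λ.1) (λ.(λ.λ.0 1) (λ.λ.λ.1))))
  [2] λ.(λ.λ.1) ((λ.λ.1) (λ.(λ.λ.0 1) (λ.λ.λ.1)))
  [3] λ.λ.(λ.λ.1) (λ.(λ.λ.0 1) (λ.λ.λ.1))

Answer: after 3 steps: λ.λ.(λ.λ.1) (λ.(λ.λ.0 1) (λ.λ.λ.1))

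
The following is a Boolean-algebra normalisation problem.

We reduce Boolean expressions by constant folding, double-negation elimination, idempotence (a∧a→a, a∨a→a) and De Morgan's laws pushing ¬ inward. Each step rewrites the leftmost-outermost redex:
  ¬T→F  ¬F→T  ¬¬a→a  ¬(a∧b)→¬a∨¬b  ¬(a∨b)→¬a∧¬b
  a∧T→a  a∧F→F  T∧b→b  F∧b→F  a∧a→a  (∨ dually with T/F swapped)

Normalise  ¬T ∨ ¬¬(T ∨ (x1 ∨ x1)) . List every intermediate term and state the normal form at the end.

Answer: normal form = T  (in 4 steps)

Reduction:
  start: ¬T ∨ ¬¬(T ∨ (x1 ∨ x1))
  step 1: F ∨ ¬¬(T ∨ (x1 ∨ x1))
  step 2: ¬¬(T ∨ (x1 ∨ x1))
  step 3: T ∨ (x1 ∨ x1)
  step 4: T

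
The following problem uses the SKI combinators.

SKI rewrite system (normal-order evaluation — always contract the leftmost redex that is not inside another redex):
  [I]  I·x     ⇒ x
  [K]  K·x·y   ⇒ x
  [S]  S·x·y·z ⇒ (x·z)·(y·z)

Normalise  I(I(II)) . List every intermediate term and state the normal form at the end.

Answer: normal form = I  (in 3 steps)

Derivation:
  start: I(I(II))
  →1  I(II)
  →2  II
  →3  I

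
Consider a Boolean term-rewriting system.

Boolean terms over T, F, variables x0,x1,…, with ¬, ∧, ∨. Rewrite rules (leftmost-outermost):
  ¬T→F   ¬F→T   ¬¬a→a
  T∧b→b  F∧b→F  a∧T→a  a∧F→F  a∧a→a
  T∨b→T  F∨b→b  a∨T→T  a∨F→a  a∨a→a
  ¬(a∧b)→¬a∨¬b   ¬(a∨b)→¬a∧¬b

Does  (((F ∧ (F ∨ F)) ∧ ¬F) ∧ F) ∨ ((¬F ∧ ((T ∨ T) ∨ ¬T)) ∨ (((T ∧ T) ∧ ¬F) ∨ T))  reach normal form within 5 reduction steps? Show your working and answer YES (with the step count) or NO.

  start: (((F ∧ (F ∨ F)) ∧ ¬F) ∧ F) ∨ ((¬F ∧ ((T ∨ T) ∨ ¬T)) ∨ (((T ∧ T) ∧ ¬F) ∨ T))
  [1] F ∨ ((¬F ∧ ((T ∨ T) ∨ ¬T)) ∨ (((T ∧ T) ∧ ¬F) ∨ T))
  [2] (¬F ∧ ((T ∨ T) ∨ ¬T)) ∨ (((T ∧ T) ∧ ¬F) ∨ T)
  [3] (T ∧ ((T ∨ T) ∨ ¬T)) ∨ (((T ∧ T) ∧ ¬F) ∨ T)
  [4] ((T ∨ T) ∨ ¬T) ∨ (((T ∧ T) ∧ ¬F) ∨ T)
  [5] (T ∨ ¬T) ∨ (((T ∧ T) ∧ ¬F) ∨ T)

Answer: NO — after 5 steps the term is (T ∨ ¬T) ∨ (((T ∧ T) ∧ ¬F) ∨ T), not yet normal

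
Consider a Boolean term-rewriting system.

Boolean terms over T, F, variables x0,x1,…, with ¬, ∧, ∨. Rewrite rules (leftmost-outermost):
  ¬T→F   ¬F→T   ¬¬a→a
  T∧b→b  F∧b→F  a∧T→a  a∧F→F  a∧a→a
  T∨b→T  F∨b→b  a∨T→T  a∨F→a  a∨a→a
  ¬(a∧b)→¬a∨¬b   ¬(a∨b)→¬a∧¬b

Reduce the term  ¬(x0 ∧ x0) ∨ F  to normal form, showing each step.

Answer: normal form = ¬x0  (in 3 steps)

Derivation:
  start: ¬(x0 ∧ x0) ∨ F
  [1] ¬(x0 ∧ x0)
  [2] ¬x0 ∨ ¬x0
  [3] ¬x0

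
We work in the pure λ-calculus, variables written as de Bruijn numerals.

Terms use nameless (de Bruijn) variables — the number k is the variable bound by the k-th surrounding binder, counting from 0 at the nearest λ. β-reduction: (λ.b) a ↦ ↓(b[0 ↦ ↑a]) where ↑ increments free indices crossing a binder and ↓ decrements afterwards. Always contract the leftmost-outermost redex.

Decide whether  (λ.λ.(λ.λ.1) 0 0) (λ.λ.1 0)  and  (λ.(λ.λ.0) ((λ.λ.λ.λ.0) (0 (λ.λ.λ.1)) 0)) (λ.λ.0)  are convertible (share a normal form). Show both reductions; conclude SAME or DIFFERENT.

Answer: SAME — A ⇓ λ.0, B ⇓ λ.0

Derivation:
Term A:
  start: (λ.λ.(λ.λ.1) 0 0) (λ.λ.1 0)
  step 1: λ.(λ.λ.1) 0 0
  step 2: λ.(λ.1) 0
  step 3: λ.0

Term B:
  start: (λ.(λ.λ.0) ((λ.λ.λ.λ.0) (0 (λ.λ.λ.1)) 0)) (λ.λ.0)
  step 1: (λ.λ.0) ((λ.λ.λ.λ.0) ((λ.λ.0) (λ.λ.λ.1)) (λ.λ.0))
  step 2: λ.0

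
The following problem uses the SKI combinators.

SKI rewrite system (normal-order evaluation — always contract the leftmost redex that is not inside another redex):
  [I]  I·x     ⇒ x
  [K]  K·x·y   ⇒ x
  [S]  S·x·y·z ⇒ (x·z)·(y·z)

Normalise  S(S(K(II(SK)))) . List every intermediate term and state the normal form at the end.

  start: S(S(K(II(SK))))
  step 1: S(S(K(I(SK))))
  step 2: S(S(K(SK)))

Answer: normal form = S(S(K(SK)))  (in 2 steps)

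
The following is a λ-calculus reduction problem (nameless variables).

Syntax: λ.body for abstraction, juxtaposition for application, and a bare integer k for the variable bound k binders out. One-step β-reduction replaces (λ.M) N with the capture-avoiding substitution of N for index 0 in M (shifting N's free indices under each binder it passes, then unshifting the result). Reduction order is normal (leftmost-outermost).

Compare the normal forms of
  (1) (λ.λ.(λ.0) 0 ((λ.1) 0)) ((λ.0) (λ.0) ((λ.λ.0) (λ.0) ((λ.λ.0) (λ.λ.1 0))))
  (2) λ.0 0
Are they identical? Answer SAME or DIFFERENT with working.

Term A:
  start: (λ.λ.(λ.0) 0 ((λ.1) 0)) ((λ.0) (λ.0) ((λ.λ.0) (λ.0) ((λ.λ.0) (λ.λ.1 0))))
  [1] λ.(λ.0) 0 ((λ.1) 0)
  [2] λ.0 ((λ.1) 0)
  [3] λ.0 0

Term B:
  start: λ.0 0

Answer: SAME — A ⇓ λ.0 0, B ⇓ λ.0 0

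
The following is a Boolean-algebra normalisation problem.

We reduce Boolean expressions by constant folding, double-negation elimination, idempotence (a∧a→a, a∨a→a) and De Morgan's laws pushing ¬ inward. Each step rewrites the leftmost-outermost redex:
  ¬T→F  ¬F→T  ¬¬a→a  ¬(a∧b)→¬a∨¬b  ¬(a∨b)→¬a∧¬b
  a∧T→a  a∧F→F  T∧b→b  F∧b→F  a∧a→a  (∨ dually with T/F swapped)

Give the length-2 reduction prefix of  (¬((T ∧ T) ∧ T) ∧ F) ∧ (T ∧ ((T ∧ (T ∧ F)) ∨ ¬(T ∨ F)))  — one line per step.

Answer: after 2 steps: F

Reduction:
  start: (¬((T ∧ T) ∧ T) ∧ F) ∧ (T ∧ ((T ∧ (T ∧ F)) ∨ ¬(T ∨ F)))
  [1] F ∧ (T ∧ ((T ∧ (T ∧ F)) ∨ ¬(T ∨ F)))
  [2] F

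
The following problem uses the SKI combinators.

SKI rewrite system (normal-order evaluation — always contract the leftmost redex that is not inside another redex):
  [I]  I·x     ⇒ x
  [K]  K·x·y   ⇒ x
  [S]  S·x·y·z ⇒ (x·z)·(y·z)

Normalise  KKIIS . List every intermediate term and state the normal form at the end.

  start: KKIIS
  →1  KIS
  →2  I

Answer: normal form = I  (in 2 steps)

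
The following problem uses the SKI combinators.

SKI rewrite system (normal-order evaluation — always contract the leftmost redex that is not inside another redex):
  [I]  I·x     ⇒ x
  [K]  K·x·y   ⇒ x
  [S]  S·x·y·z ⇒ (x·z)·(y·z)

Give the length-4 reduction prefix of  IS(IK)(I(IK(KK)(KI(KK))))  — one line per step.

  start: IS(IK)(I(IK(KK)(KI(KK))))
  step 1: S(IK)(I(IK(KK)(KI(KK))))
  step 2: SK(I(IK(KK)(KI(KK))))
  step 3: SK(IK(KK)(KI(KK)))
  step 4: SK(K(KK)(KI(KK)))

Answer: after 4 steps: SK(K(KK)(KI(KK)))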